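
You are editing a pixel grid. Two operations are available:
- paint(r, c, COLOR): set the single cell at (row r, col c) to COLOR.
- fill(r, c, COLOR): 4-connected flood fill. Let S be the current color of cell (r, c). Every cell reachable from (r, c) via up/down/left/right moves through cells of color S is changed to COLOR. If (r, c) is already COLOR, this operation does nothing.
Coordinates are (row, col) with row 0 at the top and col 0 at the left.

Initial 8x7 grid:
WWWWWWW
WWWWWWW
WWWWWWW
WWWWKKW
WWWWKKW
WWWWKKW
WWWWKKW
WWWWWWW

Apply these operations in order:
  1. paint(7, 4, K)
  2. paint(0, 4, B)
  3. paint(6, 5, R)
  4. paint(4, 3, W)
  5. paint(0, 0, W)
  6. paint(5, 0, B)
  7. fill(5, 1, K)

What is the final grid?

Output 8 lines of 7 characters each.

Answer: KKKKBKK
KKKKKKK
KKKKKKK
KKKKKKK
KKKKKKK
BKKKKKK
KKKKKRK
KKKKKKK

Derivation:
After op 1 paint(7,4,K):
WWWWWWW
WWWWWWW
WWWWWWW
WWWWKKW
WWWWKKW
WWWWKKW
WWWWKKW
WWWWKWW
After op 2 paint(0,4,B):
WWWWBWW
WWWWWWW
WWWWWWW
WWWWKKW
WWWWKKW
WWWWKKW
WWWWKKW
WWWWKWW
After op 3 paint(6,5,R):
WWWWBWW
WWWWWWW
WWWWWWW
WWWWKKW
WWWWKKW
WWWWKKW
WWWWKRW
WWWWKWW
After op 4 paint(4,3,W):
WWWWBWW
WWWWWWW
WWWWWWW
WWWWKKW
WWWWKKW
WWWWKKW
WWWWKRW
WWWWKWW
After op 5 paint(0,0,W):
WWWWBWW
WWWWWWW
WWWWWWW
WWWWKKW
WWWWKKW
WWWWKKW
WWWWKRW
WWWWKWW
After op 6 paint(5,0,B):
WWWWBWW
WWWWWWW
WWWWWWW
WWWWKKW
WWWWKKW
BWWWKKW
WWWWKRW
WWWWKWW
After op 7 fill(5,1,K) [45 cells changed]:
KKKKBKK
KKKKKKK
KKKKKKK
KKKKKKK
KKKKKKK
BKKKKKK
KKKKKRK
KKKKKKK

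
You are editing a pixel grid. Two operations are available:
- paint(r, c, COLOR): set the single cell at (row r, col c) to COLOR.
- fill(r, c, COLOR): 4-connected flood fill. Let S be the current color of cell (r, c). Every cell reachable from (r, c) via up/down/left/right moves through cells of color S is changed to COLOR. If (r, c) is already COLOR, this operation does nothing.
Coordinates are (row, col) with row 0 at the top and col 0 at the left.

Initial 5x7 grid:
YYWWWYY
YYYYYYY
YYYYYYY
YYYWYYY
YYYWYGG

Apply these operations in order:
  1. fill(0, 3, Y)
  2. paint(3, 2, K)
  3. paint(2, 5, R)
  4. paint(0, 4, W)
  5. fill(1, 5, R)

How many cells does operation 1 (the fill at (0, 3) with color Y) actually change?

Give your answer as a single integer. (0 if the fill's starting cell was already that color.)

After op 1 fill(0,3,Y) [3 cells changed]:
YYYYYYY
YYYYYYY
YYYYYYY
YYYWYYY
YYYWYGG

Answer: 3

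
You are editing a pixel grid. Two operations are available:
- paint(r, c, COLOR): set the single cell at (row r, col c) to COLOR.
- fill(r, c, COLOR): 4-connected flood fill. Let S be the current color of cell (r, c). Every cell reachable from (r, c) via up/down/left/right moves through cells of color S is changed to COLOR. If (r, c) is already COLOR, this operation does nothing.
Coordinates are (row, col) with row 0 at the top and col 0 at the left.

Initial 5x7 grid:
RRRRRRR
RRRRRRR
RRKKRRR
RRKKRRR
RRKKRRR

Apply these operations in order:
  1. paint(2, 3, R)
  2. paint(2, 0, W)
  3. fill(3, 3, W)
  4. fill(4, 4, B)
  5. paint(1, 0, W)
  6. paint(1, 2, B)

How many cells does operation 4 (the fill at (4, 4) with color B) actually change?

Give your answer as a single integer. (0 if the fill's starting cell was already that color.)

Answer: 29

Derivation:
After op 1 paint(2,3,R):
RRRRRRR
RRRRRRR
RRKRRRR
RRKKRRR
RRKKRRR
After op 2 paint(2,0,W):
RRRRRRR
RRRRRRR
WRKRRRR
RRKKRRR
RRKKRRR
After op 3 fill(3,3,W) [5 cells changed]:
RRRRRRR
RRRRRRR
WRWRRRR
RRWWRRR
RRWWRRR
After op 4 fill(4,4,B) [29 cells changed]:
BBBBBBB
BBBBBBB
WBWBBBB
BBWWBBB
BBWWBBB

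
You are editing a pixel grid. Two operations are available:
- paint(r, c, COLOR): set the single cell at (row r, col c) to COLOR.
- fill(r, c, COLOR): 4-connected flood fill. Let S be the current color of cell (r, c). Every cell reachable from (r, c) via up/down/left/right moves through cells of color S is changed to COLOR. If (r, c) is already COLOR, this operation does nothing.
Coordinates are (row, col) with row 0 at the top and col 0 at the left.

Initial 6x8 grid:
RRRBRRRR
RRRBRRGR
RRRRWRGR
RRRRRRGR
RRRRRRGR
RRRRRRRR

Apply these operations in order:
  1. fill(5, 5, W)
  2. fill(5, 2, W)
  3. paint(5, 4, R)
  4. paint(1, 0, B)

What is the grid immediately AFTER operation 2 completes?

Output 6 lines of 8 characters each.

Answer: WWWBWWWW
WWWBWWGW
WWWWWWGW
WWWWWWGW
WWWWWWGW
WWWWWWWW

Derivation:
After op 1 fill(5,5,W) [41 cells changed]:
WWWBWWWW
WWWBWWGW
WWWWWWGW
WWWWWWGW
WWWWWWGW
WWWWWWWW
After op 2 fill(5,2,W) [0 cells changed]:
WWWBWWWW
WWWBWWGW
WWWWWWGW
WWWWWWGW
WWWWWWGW
WWWWWWWW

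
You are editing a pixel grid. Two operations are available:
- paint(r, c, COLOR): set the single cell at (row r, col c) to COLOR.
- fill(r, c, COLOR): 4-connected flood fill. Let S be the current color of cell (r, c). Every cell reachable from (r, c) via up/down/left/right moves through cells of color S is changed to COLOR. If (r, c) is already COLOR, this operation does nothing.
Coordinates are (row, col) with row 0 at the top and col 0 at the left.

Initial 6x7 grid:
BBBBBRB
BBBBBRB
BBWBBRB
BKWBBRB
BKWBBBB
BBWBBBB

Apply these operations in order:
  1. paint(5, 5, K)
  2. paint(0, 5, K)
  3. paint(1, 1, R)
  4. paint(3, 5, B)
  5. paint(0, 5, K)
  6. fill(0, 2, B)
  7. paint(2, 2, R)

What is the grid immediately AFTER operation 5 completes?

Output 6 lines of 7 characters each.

After op 1 paint(5,5,K):
BBBBBRB
BBBBBRB
BBWBBRB
BKWBBRB
BKWBBBB
BBWBBKB
After op 2 paint(0,5,K):
BBBBBKB
BBBBBRB
BBWBBRB
BKWBBRB
BKWBBBB
BBWBBKB
After op 3 paint(1,1,R):
BBBBBKB
BRBBBRB
BBWBBRB
BKWBBRB
BKWBBBB
BBWBBKB
After op 4 paint(3,5,B):
BBBBBKB
BRBBBRB
BBWBBRB
BKWBBBB
BKWBBBB
BBWBBKB
After op 5 paint(0,5,K):
BBBBBKB
BRBBBRB
BBWBBRB
BKWBBBB
BKWBBBB
BBWBBKB

Answer: BBBBBKB
BRBBBRB
BBWBBRB
BKWBBBB
BKWBBBB
BBWBBKB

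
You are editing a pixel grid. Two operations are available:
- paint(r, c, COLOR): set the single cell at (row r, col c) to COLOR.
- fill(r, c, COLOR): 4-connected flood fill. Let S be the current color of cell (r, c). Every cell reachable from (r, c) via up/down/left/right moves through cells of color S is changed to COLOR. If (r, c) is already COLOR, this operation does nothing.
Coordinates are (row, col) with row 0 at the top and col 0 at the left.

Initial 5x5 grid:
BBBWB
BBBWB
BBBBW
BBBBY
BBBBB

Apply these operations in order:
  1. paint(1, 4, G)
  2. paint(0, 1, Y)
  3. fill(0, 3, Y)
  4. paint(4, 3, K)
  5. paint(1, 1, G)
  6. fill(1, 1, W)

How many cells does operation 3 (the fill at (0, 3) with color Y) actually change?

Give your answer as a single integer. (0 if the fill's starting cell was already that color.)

Answer: 2

Derivation:
After op 1 paint(1,4,G):
BBBWB
BBBWG
BBBBW
BBBBY
BBBBB
After op 2 paint(0,1,Y):
BYBWB
BBBWG
BBBBW
BBBBY
BBBBB
After op 3 fill(0,3,Y) [2 cells changed]:
BYBYB
BBBYG
BBBBW
BBBBY
BBBBB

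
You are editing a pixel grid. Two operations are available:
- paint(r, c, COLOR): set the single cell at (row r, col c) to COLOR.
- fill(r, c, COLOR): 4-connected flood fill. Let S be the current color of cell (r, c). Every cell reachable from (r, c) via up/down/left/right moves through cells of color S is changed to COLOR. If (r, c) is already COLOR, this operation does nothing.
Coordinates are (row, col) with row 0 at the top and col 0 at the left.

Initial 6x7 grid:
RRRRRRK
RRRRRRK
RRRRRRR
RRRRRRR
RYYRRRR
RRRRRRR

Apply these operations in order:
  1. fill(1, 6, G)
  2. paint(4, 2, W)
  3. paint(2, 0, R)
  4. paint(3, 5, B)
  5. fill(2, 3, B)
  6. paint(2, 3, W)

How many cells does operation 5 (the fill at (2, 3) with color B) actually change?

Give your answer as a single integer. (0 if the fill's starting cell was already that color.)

After op 1 fill(1,6,G) [2 cells changed]:
RRRRRRG
RRRRRRG
RRRRRRR
RRRRRRR
RYYRRRR
RRRRRRR
After op 2 paint(4,2,W):
RRRRRRG
RRRRRRG
RRRRRRR
RRRRRRR
RYWRRRR
RRRRRRR
After op 3 paint(2,0,R):
RRRRRRG
RRRRRRG
RRRRRRR
RRRRRRR
RYWRRRR
RRRRRRR
After op 4 paint(3,5,B):
RRRRRRG
RRRRRRG
RRRRRRR
RRRRRBR
RYWRRRR
RRRRRRR
After op 5 fill(2,3,B) [37 cells changed]:
BBBBBBG
BBBBBBG
BBBBBBB
BBBBBBB
BYWBBBB
BBBBBBB

Answer: 37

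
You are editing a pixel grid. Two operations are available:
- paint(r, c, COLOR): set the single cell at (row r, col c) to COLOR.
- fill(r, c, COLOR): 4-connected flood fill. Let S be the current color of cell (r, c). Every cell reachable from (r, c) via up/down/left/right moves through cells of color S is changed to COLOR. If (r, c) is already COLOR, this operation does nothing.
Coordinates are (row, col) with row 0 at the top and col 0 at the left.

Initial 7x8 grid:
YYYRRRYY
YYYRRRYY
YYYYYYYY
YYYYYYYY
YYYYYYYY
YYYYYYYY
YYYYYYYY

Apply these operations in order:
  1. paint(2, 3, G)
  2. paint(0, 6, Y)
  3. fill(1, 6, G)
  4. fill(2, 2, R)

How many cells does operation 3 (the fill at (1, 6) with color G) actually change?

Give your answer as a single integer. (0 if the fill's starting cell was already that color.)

After op 1 paint(2,3,G):
YYYRRRYY
YYYRRRYY
YYYGYYYY
YYYYYYYY
YYYYYYYY
YYYYYYYY
YYYYYYYY
After op 2 paint(0,6,Y):
YYYRRRYY
YYYRRRYY
YYYGYYYY
YYYYYYYY
YYYYYYYY
YYYYYYYY
YYYYYYYY
After op 3 fill(1,6,G) [49 cells changed]:
GGGRRRGG
GGGRRRGG
GGGGGGGG
GGGGGGGG
GGGGGGGG
GGGGGGGG
GGGGGGGG

Answer: 49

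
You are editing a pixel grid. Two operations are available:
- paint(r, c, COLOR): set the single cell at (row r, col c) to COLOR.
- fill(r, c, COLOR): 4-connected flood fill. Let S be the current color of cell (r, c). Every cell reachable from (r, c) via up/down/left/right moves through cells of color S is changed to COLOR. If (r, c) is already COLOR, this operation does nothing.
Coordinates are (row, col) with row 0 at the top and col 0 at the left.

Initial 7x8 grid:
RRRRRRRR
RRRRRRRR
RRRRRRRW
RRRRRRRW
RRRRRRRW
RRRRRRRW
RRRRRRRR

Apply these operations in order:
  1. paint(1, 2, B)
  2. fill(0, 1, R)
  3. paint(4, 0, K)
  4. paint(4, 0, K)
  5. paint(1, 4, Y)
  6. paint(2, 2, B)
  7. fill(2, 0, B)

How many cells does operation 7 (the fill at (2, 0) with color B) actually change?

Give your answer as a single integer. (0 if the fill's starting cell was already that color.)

Answer: 48

Derivation:
After op 1 paint(1,2,B):
RRRRRRRR
RRBRRRRR
RRRRRRRW
RRRRRRRW
RRRRRRRW
RRRRRRRW
RRRRRRRR
After op 2 fill(0,1,R) [0 cells changed]:
RRRRRRRR
RRBRRRRR
RRRRRRRW
RRRRRRRW
RRRRRRRW
RRRRRRRW
RRRRRRRR
After op 3 paint(4,0,K):
RRRRRRRR
RRBRRRRR
RRRRRRRW
RRRRRRRW
KRRRRRRW
RRRRRRRW
RRRRRRRR
After op 4 paint(4,0,K):
RRRRRRRR
RRBRRRRR
RRRRRRRW
RRRRRRRW
KRRRRRRW
RRRRRRRW
RRRRRRRR
After op 5 paint(1,4,Y):
RRRRRRRR
RRBRYRRR
RRRRRRRW
RRRRRRRW
KRRRRRRW
RRRRRRRW
RRRRRRRR
After op 6 paint(2,2,B):
RRRRRRRR
RRBRYRRR
RRBRRRRW
RRRRRRRW
KRRRRRRW
RRRRRRRW
RRRRRRRR
After op 7 fill(2,0,B) [48 cells changed]:
BBBBBBBB
BBBBYBBB
BBBBBBBW
BBBBBBBW
KBBBBBBW
BBBBBBBW
BBBBBBBB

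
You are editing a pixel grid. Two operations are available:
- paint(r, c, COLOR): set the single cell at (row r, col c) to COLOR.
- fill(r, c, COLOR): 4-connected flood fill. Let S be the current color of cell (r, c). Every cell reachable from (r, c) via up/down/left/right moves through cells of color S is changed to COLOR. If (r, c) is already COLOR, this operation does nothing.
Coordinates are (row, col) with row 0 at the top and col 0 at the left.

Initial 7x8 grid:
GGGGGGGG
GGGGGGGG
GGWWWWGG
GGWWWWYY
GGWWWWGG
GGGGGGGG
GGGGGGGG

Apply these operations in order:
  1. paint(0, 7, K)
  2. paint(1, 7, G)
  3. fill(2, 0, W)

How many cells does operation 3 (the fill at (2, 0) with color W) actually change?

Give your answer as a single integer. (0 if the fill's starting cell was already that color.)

Answer: 41

Derivation:
After op 1 paint(0,7,K):
GGGGGGGK
GGGGGGGG
GGWWWWGG
GGWWWWYY
GGWWWWGG
GGGGGGGG
GGGGGGGG
After op 2 paint(1,7,G):
GGGGGGGK
GGGGGGGG
GGWWWWGG
GGWWWWYY
GGWWWWGG
GGGGGGGG
GGGGGGGG
After op 3 fill(2,0,W) [41 cells changed]:
WWWWWWWK
WWWWWWWW
WWWWWWWW
WWWWWWYY
WWWWWWWW
WWWWWWWW
WWWWWWWW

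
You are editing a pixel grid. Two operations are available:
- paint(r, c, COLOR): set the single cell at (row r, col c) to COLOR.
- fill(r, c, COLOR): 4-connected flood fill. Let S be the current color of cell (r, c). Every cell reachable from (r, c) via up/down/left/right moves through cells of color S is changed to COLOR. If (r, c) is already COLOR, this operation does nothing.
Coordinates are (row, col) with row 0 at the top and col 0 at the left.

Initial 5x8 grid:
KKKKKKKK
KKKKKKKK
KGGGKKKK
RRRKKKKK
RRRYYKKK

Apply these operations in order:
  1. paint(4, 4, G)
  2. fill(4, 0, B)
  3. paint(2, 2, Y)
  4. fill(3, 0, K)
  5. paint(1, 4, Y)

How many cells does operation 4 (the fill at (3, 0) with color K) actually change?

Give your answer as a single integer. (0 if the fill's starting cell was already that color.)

After op 1 paint(4,4,G):
KKKKKKKK
KKKKKKKK
KGGGKKKK
RRRKKKKK
RRRYGKKK
After op 2 fill(4,0,B) [6 cells changed]:
KKKKKKKK
KKKKKKKK
KGGGKKKK
BBBKKKKK
BBBYGKKK
After op 3 paint(2,2,Y):
KKKKKKKK
KKKKKKKK
KGYGKKKK
BBBKKKKK
BBBYGKKK
After op 4 fill(3,0,K) [6 cells changed]:
KKKKKKKK
KKKKKKKK
KGYGKKKK
KKKKKKKK
KKKYGKKK

Answer: 6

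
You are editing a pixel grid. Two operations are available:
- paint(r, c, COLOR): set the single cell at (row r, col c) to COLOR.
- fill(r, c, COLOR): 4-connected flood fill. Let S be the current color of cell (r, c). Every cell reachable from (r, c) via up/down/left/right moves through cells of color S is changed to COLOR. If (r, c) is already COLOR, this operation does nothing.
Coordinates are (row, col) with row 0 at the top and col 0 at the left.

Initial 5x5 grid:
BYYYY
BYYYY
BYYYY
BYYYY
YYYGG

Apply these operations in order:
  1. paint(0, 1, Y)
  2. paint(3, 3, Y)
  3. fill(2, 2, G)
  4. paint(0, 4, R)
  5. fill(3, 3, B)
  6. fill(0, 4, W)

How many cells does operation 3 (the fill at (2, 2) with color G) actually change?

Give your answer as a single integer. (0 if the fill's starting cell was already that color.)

After op 1 paint(0,1,Y):
BYYYY
BYYYY
BYYYY
BYYYY
YYYGG
After op 2 paint(3,3,Y):
BYYYY
BYYYY
BYYYY
BYYYY
YYYGG
After op 3 fill(2,2,G) [19 cells changed]:
BGGGG
BGGGG
BGGGG
BGGGG
GGGGG

Answer: 19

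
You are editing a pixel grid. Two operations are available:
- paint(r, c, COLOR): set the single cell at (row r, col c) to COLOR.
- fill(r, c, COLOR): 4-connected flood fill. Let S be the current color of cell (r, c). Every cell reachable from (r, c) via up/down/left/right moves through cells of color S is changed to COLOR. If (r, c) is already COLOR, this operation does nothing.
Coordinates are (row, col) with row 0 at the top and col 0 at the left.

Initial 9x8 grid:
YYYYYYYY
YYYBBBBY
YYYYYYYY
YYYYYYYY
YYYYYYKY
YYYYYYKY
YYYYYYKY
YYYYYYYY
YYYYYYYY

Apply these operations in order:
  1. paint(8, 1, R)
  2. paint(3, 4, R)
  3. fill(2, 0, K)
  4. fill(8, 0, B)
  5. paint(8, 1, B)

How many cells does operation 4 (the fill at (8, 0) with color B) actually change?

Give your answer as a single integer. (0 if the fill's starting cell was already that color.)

Answer: 66

Derivation:
After op 1 paint(8,1,R):
YYYYYYYY
YYYBBBBY
YYYYYYYY
YYYYYYYY
YYYYYYKY
YYYYYYKY
YYYYYYKY
YYYYYYYY
YRYYYYYY
After op 2 paint(3,4,R):
YYYYYYYY
YYYBBBBY
YYYYYYYY
YYYYRYYY
YYYYYYKY
YYYYYYKY
YYYYYYKY
YYYYYYYY
YRYYYYYY
After op 3 fill(2,0,K) [63 cells changed]:
KKKKKKKK
KKKBBBBK
KKKKKKKK
KKKKRKKK
KKKKKKKK
KKKKKKKK
KKKKKKKK
KKKKKKKK
KRKKKKKK
After op 4 fill(8,0,B) [66 cells changed]:
BBBBBBBB
BBBBBBBB
BBBBBBBB
BBBBRBBB
BBBBBBBB
BBBBBBBB
BBBBBBBB
BBBBBBBB
BRBBBBBB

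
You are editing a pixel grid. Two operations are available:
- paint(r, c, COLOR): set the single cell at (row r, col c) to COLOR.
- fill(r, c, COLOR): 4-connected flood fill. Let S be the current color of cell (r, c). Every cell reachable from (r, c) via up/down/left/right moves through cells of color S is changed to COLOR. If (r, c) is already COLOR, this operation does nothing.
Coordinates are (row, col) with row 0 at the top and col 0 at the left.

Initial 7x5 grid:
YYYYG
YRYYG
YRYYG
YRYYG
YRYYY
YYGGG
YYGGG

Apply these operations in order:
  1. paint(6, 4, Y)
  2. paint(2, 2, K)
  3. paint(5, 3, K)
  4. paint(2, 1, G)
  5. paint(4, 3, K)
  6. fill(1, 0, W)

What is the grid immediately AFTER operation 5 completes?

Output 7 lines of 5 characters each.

Answer: YYYYG
YRYYG
YGKYG
YRYYG
YRYKY
YYGKG
YYGGY

Derivation:
After op 1 paint(6,4,Y):
YYYYG
YRYYG
YRYYG
YRYYG
YRYYY
YYGGG
YYGGY
After op 2 paint(2,2,K):
YYYYG
YRYYG
YRKYG
YRYYG
YRYYY
YYGGG
YYGGY
After op 3 paint(5,3,K):
YYYYG
YRYYG
YRKYG
YRYYG
YRYYY
YYGKG
YYGGY
After op 4 paint(2,1,G):
YYYYG
YRYYG
YGKYG
YRYYG
YRYYY
YYGKG
YYGGY
After op 5 paint(4,3,K):
YYYYG
YRYYG
YGKYG
YRYYG
YRYKY
YYGKG
YYGGY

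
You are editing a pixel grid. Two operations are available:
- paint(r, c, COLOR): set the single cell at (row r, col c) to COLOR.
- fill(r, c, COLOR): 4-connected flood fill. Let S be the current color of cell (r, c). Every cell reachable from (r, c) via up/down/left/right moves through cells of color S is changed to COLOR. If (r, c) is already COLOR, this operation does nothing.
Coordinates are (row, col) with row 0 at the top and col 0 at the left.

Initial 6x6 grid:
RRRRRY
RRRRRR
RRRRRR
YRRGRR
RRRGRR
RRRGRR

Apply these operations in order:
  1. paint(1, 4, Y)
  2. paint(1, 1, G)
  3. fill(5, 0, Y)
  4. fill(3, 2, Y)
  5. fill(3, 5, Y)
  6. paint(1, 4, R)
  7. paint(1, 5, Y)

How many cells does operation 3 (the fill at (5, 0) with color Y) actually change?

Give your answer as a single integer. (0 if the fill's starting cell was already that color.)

After op 1 paint(1,4,Y):
RRRRRY
RRRRYR
RRRRRR
YRRGRR
RRRGRR
RRRGRR
After op 2 paint(1,1,G):
RRRRRY
RGRRYR
RRRRRR
YRRGRR
RRRGRR
RRRGRR
After op 3 fill(5,0,Y) [29 cells changed]:
YYYYYY
YGYYYY
YYYYYY
YYYGYY
YYYGYY
YYYGYY

Answer: 29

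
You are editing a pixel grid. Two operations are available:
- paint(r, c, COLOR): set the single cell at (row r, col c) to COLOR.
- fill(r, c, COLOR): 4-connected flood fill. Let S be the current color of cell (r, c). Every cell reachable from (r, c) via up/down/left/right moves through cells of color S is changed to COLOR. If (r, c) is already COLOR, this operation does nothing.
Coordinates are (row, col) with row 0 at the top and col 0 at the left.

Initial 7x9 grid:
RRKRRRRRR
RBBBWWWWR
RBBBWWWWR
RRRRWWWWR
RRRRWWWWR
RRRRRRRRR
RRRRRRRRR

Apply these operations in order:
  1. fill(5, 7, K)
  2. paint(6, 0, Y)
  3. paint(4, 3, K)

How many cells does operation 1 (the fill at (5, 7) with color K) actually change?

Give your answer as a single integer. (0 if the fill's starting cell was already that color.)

Answer: 40

Derivation:
After op 1 fill(5,7,K) [40 cells changed]:
KKKKKKKKK
KBBBWWWWK
KBBBWWWWK
KKKKWWWWK
KKKKWWWWK
KKKKKKKKK
KKKKKKKKK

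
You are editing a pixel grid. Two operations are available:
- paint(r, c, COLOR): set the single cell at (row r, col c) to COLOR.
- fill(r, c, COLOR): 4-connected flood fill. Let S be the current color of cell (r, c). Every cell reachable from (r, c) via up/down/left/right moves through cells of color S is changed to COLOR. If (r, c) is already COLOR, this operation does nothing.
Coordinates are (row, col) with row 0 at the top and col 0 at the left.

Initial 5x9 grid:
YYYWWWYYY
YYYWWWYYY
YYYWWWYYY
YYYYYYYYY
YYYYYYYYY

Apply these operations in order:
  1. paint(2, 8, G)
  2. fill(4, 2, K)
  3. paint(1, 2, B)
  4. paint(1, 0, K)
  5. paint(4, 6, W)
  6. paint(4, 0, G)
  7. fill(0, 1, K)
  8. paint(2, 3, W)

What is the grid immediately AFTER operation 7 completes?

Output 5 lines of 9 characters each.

After op 1 paint(2,8,G):
YYYWWWYYY
YYYWWWYYY
YYYWWWYYG
YYYYYYYYY
YYYYYYYYY
After op 2 fill(4,2,K) [35 cells changed]:
KKKWWWKKK
KKKWWWKKK
KKKWWWKKG
KKKKKKKKK
KKKKKKKKK
After op 3 paint(1,2,B):
KKKWWWKKK
KKBWWWKKK
KKKWWWKKG
KKKKKKKKK
KKKKKKKKK
After op 4 paint(1,0,K):
KKKWWWKKK
KKBWWWKKK
KKKWWWKKG
KKKKKKKKK
KKKKKKKKK
After op 5 paint(4,6,W):
KKKWWWKKK
KKBWWWKKK
KKKWWWKKG
KKKKKKKKK
KKKKKKWKK
After op 6 paint(4,0,G):
KKKWWWKKK
KKBWWWKKK
KKKWWWKKG
KKKKKKKKK
GKKKKKWKK
After op 7 fill(0,1,K) [0 cells changed]:
KKKWWWKKK
KKBWWWKKK
KKKWWWKKG
KKKKKKKKK
GKKKKKWKK

Answer: KKKWWWKKK
KKBWWWKKK
KKKWWWKKG
KKKKKKKKK
GKKKKKWKK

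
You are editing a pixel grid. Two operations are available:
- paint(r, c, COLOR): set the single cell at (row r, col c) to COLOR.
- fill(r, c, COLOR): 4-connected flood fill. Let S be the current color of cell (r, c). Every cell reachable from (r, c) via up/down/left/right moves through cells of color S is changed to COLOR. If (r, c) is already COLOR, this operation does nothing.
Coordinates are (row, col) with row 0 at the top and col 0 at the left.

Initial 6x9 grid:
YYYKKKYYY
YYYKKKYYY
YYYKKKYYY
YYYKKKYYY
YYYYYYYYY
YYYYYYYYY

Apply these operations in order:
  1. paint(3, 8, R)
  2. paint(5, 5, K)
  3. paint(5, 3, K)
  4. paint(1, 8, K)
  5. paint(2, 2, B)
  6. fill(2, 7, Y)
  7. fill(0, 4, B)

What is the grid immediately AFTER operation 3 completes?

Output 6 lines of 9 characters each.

Answer: YYYKKKYYY
YYYKKKYYY
YYYKKKYYY
YYYKKKYYR
YYYYYYYYY
YYYKYKYYY

Derivation:
After op 1 paint(3,8,R):
YYYKKKYYY
YYYKKKYYY
YYYKKKYYY
YYYKKKYYR
YYYYYYYYY
YYYYYYYYY
After op 2 paint(5,5,K):
YYYKKKYYY
YYYKKKYYY
YYYKKKYYY
YYYKKKYYR
YYYYYYYYY
YYYYYKYYY
After op 3 paint(5,3,K):
YYYKKKYYY
YYYKKKYYY
YYYKKKYYY
YYYKKKYYR
YYYYYYYYY
YYYKYKYYY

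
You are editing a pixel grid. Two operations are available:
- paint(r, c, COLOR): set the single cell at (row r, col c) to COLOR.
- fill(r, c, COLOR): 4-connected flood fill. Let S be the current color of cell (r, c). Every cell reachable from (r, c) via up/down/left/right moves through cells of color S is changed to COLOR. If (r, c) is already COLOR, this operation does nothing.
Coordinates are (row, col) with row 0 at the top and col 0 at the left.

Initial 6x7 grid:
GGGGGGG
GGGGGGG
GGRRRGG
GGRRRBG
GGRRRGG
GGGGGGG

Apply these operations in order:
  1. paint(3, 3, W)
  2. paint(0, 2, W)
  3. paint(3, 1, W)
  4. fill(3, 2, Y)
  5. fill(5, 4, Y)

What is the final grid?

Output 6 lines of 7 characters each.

After op 1 paint(3,3,W):
GGGGGGG
GGGGGGG
GGRRRGG
GGRWRBG
GGRRRGG
GGGGGGG
After op 2 paint(0,2,W):
GGWGGGG
GGGGGGG
GGRRRGG
GGRWRBG
GGRRRGG
GGGGGGG
After op 3 paint(3,1,W):
GGWGGGG
GGGGGGG
GGRRRGG
GWRWRBG
GGRRRGG
GGGGGGG
After op 4 fill(3,2,Y) [8 cells changed]:
GGWGGGG
GGGGGGG
GGYYYGG
GWYWYBG
GGYYYGG
GGGGGGG
After op 5 fill(5,4,Y) [30 cells changed]:
YYWYYYY
YYYYYYY
YYYYYYY
YWYWYBY
YYYYYYY
YYYYYYY

Answer: YYWYYYY
YYYYYYY
YYYYYYY
YWYWYBY
YYYYYYY
YYYYYYY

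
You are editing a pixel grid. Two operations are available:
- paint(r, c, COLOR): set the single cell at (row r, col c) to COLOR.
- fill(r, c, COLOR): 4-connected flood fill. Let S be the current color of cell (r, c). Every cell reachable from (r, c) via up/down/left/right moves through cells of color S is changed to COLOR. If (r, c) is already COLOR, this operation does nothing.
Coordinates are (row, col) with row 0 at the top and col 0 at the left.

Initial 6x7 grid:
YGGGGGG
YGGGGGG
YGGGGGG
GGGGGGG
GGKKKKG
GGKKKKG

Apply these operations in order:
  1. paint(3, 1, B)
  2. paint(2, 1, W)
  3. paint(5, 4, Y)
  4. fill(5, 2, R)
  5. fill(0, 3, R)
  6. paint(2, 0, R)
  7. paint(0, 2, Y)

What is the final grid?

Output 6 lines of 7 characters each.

After op 1 paint(3,1,B):
YGGGGGG
YGGGGGG
YGGGGGG
GBGGGGG
GGKKKKG
GGKKKKG
After op 2 paint(2,1,W):
YGGGGGG
YGGGGGG
YWGGGGG
GBGGGGG
GGKKKKG
GGKKKKG
After op 3 paint(5,4,Y):
YGGGGGG
YGGGGGG
YWGGGGG
GBGGGGG
GGKKKKG
GGKKYKG
After op 4 fill(5,2,R) [7 cells changed]:
YGGGGGG
YGGGGGG
YWGGGGG
GBGGGGG
GGRRRRG
GGRRYRG
After op 5 fill(0,3,R) [24 cells changed]:
YRRRRRR
YRRRRRR
YWRRRRR
GBRRRRR
GGRRRRR
GGRRYRR
After op 6 paint(2,0,R):
YRRRRRR
YRRRRRR
RWRRRRR
GBRRRRR
GGRRRRR
GGRRYRR
After op 7 paint(0,2,Y):
YRYRRRR
YRRRRRR
RWRRRRR
GBRRRRR
GGRRRRR
GGRRYRR

Answer: YRYRRRR
YRRRRRR
RWRRRRR
GBRRRRR
GGRRRRR
GGRRYRR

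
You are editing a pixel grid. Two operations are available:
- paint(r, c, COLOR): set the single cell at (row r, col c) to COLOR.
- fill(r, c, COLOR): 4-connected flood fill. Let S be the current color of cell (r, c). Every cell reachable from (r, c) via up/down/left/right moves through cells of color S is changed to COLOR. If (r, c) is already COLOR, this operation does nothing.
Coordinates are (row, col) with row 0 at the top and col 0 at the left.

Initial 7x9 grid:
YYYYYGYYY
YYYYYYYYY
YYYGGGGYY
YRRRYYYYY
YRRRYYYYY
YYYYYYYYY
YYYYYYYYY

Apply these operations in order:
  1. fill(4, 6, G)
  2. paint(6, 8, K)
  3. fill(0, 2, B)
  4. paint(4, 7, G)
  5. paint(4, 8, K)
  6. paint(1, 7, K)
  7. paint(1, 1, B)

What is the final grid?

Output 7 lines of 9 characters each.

Answer: BBBBBBBBB
BBBBBBBKB
BBBBBBBBB
BRRRBBBBB
BRRRBBBGK
BBBBBBBBB
BBBBBBBBK

Derivation:
After op 1 fill(4,6,G) [52 cells changed]:
GGGGGGGGG
GGGGGGGGG
GGGGGGGGG
GRRRGGGGG
GRRRGGGGG
GGGGGGGGG
GGGGGGGGG
After op 2 paint(6,8,K):
GGGGGGGGG
GGGGGGGGG
GGGGGGGGG
GRRRGGGGG
GRRRGGGGG
GGGGGGGGG
GGGGGGGGK
After op 3 fill(0,2,B) [56 cells changed]:
BBBBBBBBB
BBBBBBBBB
BBBBBBBBB
BRRRBBBBB
BRRRBBBBB
BBBBBBBBB
BBBBBBBBK
After op 4 paint(4,7,G):
BBBBBBBBB
BBBBBBBBB
BBBBBBBBB
BRRRBBBBB
BRRRBBBGB
BBBBBBBBB
BBBBBBBBK
After op 5 paint(4,8,K):
BBBBBBBBB
BBBBBBBBB
BBBBBBBBB
BRRRBBBBB
BRRRBBBGK
BBBBBBBBB
BBBBBBBBK
After op 6 paint(1,7,K):
BBBBBBBBB
BBBBBBBKB
BBBBBBBBB
BRRRBBBBB
BRRRBBBGK
BBBBBBBBB
BBBBBBBBK
After op 7 paint(1,1,B):
BBBBBBBBB
BBBBBBBKB
BBBBBBBBB
BRRRBBBBB
BRRRBBBGK
BBBBBBBBB
BBBBBBBBK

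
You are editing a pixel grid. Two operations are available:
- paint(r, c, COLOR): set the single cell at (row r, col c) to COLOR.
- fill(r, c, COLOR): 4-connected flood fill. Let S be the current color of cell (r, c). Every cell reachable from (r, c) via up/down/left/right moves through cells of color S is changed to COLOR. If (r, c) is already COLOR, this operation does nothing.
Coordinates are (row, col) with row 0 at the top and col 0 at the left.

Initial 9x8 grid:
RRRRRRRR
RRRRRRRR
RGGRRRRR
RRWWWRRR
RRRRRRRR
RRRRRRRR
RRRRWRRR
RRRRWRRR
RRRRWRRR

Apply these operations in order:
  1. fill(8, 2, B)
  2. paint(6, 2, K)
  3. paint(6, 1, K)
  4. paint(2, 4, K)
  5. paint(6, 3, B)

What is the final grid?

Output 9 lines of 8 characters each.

After op 1 fill(8,2,B) [64 cells changed]:
BBBBBBBB
BBBBBBBB
BGGBBBBB
BBWWWBBB
BBBBBBBB
BBBBBBBB
BBBBWBBB
BBBBWBBB
BBBBWBBB
After op 2 paint(6,2,K):
BBBBBBBB
BBBBBBBB
BGGBBBBB
BBWWWBBB
BBBBBBBB
BBBBBBBB
BBKBWBBB
BBBBWBBB
BBBBWBBB
After op 3 paint(6,1,K):
BBBBBBBB
BBBBBBBB
BGGBBBBB
BBWWWBBB
BBBBBBBB
BBBBBBBB
BKKBWBBB
BBBBWBBB
BBBBWBBB
After op 4 paint(2,4,K):
BBBBBBBB
BBBBBBBB
BGGBKBBB
BBWWWBBB
BBBBBBBB
BBBBBBBB
BKKBWBBB
BBBBWBBB
BBBBWBBB
After op 5 paint(6,3,B):
BBBBBBBB
BBBBBBBB
BGGBKBBB
BBWWWBBB
BBBBBBBB
BBBBBBBB
BKKBWBBB
BBBBWBBB
BBBBWBBB

Answer: BBBBBBBB
BBBBBBBB
BGGBKBBB
BBWWWBBB
BBBBBBBB
BBBBBBBB
BKKBWBBB
BBBBWBBB
BBBBWBBB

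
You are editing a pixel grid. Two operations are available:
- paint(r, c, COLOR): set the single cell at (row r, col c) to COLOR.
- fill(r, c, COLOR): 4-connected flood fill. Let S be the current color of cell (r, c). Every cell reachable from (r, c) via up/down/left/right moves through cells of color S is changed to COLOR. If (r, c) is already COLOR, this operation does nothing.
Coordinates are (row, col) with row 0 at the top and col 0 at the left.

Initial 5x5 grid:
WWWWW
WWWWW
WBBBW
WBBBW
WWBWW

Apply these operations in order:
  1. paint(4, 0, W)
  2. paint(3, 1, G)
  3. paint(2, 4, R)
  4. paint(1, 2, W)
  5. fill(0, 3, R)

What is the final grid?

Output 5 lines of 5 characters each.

Answer: RRRRR
RRRRR
RBBBR
RGBBW
RRBWW

Derivation:
After op 1 paint(4,0,W):
WWWWW
WWWWW
WBBBW
WBBBW
WWBWW
After op 2 paint(3,1,G):
WWWWW
WWWWW
WBBBW
WGBBW
WWBWW
After op 3 paint(2,4,R):
WWWWW
WWWWW
WBBBR
WGBBW
WWBWW
After op 4 paint(1,2,W):
WWWWW
WWWWW
WBBBR
WGBBW
WWBWW
After op 5 fill(0,3,R) [14 cells changed]:
RRRRR
RRRRR
RBBBR
RGBBW
RRBWW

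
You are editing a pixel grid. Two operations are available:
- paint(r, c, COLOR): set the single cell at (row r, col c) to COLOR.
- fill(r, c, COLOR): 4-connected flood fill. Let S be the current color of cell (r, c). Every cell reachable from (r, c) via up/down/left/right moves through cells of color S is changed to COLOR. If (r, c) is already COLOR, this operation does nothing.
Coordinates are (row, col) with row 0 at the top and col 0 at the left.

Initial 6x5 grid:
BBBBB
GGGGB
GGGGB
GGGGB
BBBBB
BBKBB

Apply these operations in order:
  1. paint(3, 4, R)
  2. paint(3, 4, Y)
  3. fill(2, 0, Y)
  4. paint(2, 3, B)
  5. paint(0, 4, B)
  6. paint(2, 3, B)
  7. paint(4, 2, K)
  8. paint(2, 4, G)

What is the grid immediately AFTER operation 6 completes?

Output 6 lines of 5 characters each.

After op 1 paint(3,4,R):
BBBBB
GGGGB
GGGGB
GGGGR
BBBBB
BBKBB
After op 2 paint(3,4,Y):
BBBBB
GGGGB
GGGGB
GGGGY
BBBBB
BBKBB
After op 3 fill(2,0,Y) [12 cells changed]:
BBBBB
YYYYB
YYYYB
YYYYY
BBBBB
BBKBB
After op 4 paint(2,3,B):
BBBBB
YYYYB
YYYBB
YYYYY
BBBBB
BBKBB
After op 5 paint(0,4,B):
BBBBB
YYYYB
YYYBB
YYYYY
BBBBB
BBKBB
After op 6 paint(2,3,B):
BBBBB
YYYYB
YYYBB
YYYYY
BBBBB
BBKBB

Answer: BBBBB
YYYYB
YYYBB
YYYYY
BBBBB
BBKBB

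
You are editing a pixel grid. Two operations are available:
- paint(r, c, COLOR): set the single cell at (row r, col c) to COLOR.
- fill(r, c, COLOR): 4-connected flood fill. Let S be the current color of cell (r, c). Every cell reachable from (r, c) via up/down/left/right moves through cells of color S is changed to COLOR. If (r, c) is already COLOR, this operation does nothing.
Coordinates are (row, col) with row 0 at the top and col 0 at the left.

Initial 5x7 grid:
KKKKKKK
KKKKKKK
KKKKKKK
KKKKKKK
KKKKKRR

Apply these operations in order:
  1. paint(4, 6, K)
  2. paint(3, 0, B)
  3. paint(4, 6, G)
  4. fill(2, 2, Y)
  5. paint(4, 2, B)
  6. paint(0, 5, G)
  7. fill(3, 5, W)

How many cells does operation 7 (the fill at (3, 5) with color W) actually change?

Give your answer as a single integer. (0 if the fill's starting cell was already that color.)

After op 1 paint(4,6,K):
KKKKKKK
KKKKKKK
KKKKKKK
KKKKKKK
KKKKKRK
After op 2 paint(3,0,B):
KKKKKKK
KKKKKKK
KKKKKKK
BKKKKKK
KKKKKRK
After op 3 paint(4,6,G):
KKKKKKK
KKKKKKK
KKKKKKK
BKKKKKK
KKKKKRG
After op 4 fill(2,2,Y) [32 cells changed]:
YYYYYYY
YYYYYYY
YYYYYYY
BYYYYYY
YYYYYRG
After op 5 paint(4,2,B):
YYYYYYY
YYYYYYY
YYYYYYY
BYYYYYY
YYBYYRG
After op 6 paint(0,5,G):
YYYYYGY
YYYYYYY
YYYYYYY
BYYYYYY
YYBYYRG
After op 7 fill(3,5,W) [30 cells changed]:
WWWWWGW
WWWWWWW
WWWWWWW
BWWWWWW
WWBWWRG

Answer: 30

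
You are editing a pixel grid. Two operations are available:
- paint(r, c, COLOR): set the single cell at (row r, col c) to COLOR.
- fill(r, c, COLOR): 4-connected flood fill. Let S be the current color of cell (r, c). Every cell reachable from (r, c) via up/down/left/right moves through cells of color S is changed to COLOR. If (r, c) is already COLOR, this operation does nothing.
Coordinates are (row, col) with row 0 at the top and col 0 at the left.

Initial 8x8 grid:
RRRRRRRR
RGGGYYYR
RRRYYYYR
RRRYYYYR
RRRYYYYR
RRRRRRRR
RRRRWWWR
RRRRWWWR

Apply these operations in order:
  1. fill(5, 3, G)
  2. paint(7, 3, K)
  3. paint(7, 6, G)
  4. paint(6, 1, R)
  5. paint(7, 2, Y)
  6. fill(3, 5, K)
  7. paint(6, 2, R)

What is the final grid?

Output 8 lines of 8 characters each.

After op 1 fill(5,3,G) [40 cells changed]:
GGGGGGGG
GGGGYYYG
GGGYYYYG
GGGYYYYG
GGGYYYYG
GGGGGGGG
GGGGWWWG
GGGGWWWG
After op 2 paint(7,3,K):
GGGGGGGG
GGGGYYYG
GGGYYYYG
GGGYYYYG
GGGYYYYG
GGGGGGGG
GGGGWWWG
GGGKWWWG
After op 3 paint(7,6,G):
GGGGGGGG
GGGGYYYG
GGGYYYYG
GGGYYYYG
GGGYYYYG
GGGGGGGG
GGGGWWWG
GGGKWWGG
After op 4 paint(6,1,R):
GGGGGGGG
GGGGYYYG
GGGYYYYG
GGGYYYYG
GGGYYYYG
GGGGGGGG
GRGGWWWG
GGGKWWGG
After op 5 paint(7,2,Y):
GGGGGGGG
GGGGYYYG
GGGYYYYG
GGGYYYYG
GGGYYYYG
GGGGGGGG
GRGGWWWG
GGYKWWGG
After op 6 fill(3,5,K) [15 cells changed]:
GGGGGGGG
GGGGKKKG
GGGKKKKG
GGGKKKKG
GGGKKKKG
GGGGGGGG
GRGGWWWG
GGYKWWGG
After op 7 paint(6,2,R):
GGGGGGGG
GGGGKKKG
GGGKKKKG
GGGKKKKG
GGGKKKKG
GGGGGGGG
GRRGWWWG
GGYKWWGG

Answer: GGGGGGGG
GGGGKKKG
GGGKKKKG
GGGKKKKG
GGGKKKKG
GGGGGGGG
GRRGWWWG
GGYKWWGG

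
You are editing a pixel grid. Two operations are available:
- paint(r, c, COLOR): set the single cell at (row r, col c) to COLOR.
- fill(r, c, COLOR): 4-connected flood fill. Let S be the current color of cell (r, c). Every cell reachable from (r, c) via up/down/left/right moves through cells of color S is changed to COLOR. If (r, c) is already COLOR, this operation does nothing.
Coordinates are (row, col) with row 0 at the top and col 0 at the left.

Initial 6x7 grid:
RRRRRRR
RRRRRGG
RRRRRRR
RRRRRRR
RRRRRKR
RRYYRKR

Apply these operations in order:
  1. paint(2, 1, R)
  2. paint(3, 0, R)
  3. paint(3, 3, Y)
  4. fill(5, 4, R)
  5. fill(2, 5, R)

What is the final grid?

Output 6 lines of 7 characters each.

After op 1 paint(2,1,R):
RRRRRRR
RRRRRGG
RRRRRRR
RRRRRRR
RRRRRKR
RRYYRKR
After op 2 paint(3,0,R):
RRRRRRR
RRRRRGG
RRRRRRR
RRRRRRR
RRRRRKR
RRYYRKR
After op 3 paint(3,3,Y):
RRRRRRR
RRRRRGG
RRRRRRR
RRRYRRR
RRRRRKR
RRYYRKR
After op 4 fill(5,4,R) [0 cells changed]:
RRRRRRR
RRRRRGG
RRRRRRR
RRRYRRR
RRRRRKR
RRYYRKR
After op 5 fill(2,5,R) [0 cells changed]:
RRRRRRR
RRRRRGG
RRRRRRR
RRRYRRR
RRRRRKR
RRYYRKR

Answer: RRRRRRR
RRRRRGG
RRRRRRR
RRRYRRR
RRRRRKR
RRYYRKR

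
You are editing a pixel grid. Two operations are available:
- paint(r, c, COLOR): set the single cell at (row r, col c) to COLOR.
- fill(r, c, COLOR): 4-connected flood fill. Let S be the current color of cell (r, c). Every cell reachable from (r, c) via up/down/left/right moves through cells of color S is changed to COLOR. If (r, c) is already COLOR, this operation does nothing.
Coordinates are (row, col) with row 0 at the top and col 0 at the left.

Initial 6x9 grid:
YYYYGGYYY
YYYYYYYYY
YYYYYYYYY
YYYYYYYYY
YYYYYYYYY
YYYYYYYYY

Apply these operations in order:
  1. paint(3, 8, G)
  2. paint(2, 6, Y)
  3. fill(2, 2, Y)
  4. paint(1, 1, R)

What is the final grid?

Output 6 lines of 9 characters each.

Answer: YYYYGGYYY
YRYYYYYYY
YYYYYYYYY
YYYYYYYYG
YYYYYYYYY
YYYYYYYYY

Derivation:
After op 1 paint(3,8,G):
YYYYGGYYY
YYYYYYYYY
YYYYYYYYY
YYYYYYYYG
YYYYYYYYY
YYYYYYYYY
After op 2 paint(2,6,Y):
YYYYGGYYY
YYYYYYYYY
YYYYYYYYY
YYYYYYYYG
YYYYYYYYY
YYYYYYYYY
After op 3 fill(2,2,Y) [0 cells changed]:
YYYYGGYYY
YYYYYYYYY
YYYYYYYYY
YYYYYYYYG
YYYYYYYYY
YYYYYYYYY
After op 4 paint(1,1,R):
YYYYGGYYY
YRYYYYYYY
YYYYYYYYY
YYYYYYYYG
YYYYYYYYY
YYYYYYYYY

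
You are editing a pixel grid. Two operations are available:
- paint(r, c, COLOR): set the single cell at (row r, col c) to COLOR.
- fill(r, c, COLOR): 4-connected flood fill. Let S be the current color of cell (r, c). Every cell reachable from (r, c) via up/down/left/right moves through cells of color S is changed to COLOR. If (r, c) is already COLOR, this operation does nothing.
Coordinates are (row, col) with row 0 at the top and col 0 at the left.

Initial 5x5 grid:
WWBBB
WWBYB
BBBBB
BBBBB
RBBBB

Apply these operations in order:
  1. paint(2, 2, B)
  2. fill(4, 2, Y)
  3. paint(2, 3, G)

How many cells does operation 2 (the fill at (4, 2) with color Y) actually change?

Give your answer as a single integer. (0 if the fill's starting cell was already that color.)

Answer: 19

Derivation:
After op 1 paint(2,2,B):
WWBBB
WWBYB
BBBBB
BBBBB
RBBBB
After op 2 fill(4,2,Y) [19 cells changed]:
WWYYY
WWYYY
YYYYY
YYYYY
RYYYY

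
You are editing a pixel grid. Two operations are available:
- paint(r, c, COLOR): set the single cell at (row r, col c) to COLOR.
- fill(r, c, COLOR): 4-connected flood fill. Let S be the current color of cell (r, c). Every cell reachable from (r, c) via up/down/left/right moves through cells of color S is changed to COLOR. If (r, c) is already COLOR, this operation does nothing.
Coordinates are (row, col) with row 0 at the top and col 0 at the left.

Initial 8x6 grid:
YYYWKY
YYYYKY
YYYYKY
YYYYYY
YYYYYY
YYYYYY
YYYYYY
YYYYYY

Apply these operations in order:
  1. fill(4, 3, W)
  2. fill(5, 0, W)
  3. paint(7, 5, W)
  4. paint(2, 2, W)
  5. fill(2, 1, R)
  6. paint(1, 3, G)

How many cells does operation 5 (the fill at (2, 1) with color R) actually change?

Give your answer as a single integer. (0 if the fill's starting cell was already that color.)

Answer: 45

Derivation:
After op 1 fill(4,3,W) [44 cells changed]:
WWWWKW
WWWWKW
WWWWKW
WWWWWW
WWWWWW
WWWWWW
WWWWWW
WWWWWW
After op 2 fill(5,0,W) [0 cells changed]:
WWWWKW
WWWWKW
WWWWKW
WWWWWW
WWWWWW
WWWWWW
WWWWWW
WWWWWW
After op 3 paint(7,5,W):
WWWWKW
WWWWKW
WWWWKW
WWWWWW
WWWWWW
WWWWWW
WWWWWW
WWWWWW
After op 4 paint(2,2,W):
WWWWKW
WWWWKW
WWWWKW
WWWWWW
WWWWWW
WWWWWW
WWWWWW
WWWWWW
After op 5 fill(2,1,R) [45 cells changed]:
RRRRKR
RRRRKR
RRRRKR
RRRRRR
RRRRRR
RRRRRR
RRRRRR
RRRRRR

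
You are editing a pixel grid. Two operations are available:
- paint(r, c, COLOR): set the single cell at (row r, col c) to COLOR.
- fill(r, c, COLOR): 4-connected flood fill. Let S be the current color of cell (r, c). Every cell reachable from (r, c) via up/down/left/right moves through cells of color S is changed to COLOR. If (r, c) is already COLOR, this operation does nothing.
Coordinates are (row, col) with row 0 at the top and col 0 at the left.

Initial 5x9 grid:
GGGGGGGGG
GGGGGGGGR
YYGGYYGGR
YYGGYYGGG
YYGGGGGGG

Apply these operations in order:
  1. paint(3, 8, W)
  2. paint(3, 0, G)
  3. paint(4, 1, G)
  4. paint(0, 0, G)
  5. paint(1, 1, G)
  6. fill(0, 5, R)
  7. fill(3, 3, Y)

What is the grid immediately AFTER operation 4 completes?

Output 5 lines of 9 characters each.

Answer: GGGGGGGGG
GGGGGGGGR
YYGGYYGGR
GYGGYYGGW
YGGGGGGGG

Derivation:
After op 1 paint(3,8,W):
GGGGGGGGG
GGGGGGGGR
YYGGYYGGR
YYGGYYGGW
YYGGGGGGG
After op 2 paint(3,0,G):
GGGGGGGGG
GGGGGGGGR
YYGGYYGGR
GYGGYYGGW
YYGGGGGGG
After op 3 paint(4,1,G):
GGGGGGGGG
GGGGGGGGR
YYGGYYGGR
GYGGYYGGW
YGGGGGGGG
After op 4 paint(0,0,G):
GGGGGGGGG
GGGGGGGGR
YYGGYYGGR
GYGGYYGGW
YGGGGGGGG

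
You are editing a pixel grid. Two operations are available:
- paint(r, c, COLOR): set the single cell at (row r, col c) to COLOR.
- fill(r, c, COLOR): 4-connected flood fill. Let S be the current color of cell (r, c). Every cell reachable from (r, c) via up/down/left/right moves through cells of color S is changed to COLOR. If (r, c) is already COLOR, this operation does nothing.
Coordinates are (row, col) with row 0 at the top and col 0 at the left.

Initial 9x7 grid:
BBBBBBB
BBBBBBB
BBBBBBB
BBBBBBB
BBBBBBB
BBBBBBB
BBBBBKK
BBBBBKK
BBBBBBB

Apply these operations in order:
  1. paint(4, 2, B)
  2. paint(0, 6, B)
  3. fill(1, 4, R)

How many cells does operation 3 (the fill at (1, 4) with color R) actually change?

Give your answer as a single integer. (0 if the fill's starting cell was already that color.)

Answer: 59

Derivation:
After op 1 paint(4,2,B):
BBBBBBB
BBBBBBB
BBBBBBB
BBBBBBB
BBBBBBB
BBBBBBB
BBBBBKK
BBBBBKK
BBBBBBB
After op 2 paint(0,6,B):
BBBBBBB
BBBBBBB
BBBBBBB
BBBBBBB
BBBBBBB
BBBBBBB
BBBBBKK
BBBBBKK
BBBBBBB
After op 3 fill(1,4,R) [59 cells changed]:
RRRRRRR
RRRRRRR
RRRRRRR
RRRRRRR
RRRRRRR
RRRRRRR
RRRRRKK
RRRRRKK
RRRRRRR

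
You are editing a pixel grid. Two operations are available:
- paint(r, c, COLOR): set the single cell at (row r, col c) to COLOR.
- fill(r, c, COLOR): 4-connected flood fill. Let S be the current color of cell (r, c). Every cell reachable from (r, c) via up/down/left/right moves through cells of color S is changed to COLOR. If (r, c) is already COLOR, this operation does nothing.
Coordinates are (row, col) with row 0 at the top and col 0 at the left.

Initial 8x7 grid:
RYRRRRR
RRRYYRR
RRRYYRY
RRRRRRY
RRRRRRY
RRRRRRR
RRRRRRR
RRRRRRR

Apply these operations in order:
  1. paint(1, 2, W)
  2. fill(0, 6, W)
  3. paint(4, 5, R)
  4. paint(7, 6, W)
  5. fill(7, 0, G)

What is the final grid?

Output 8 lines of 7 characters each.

After op 1 paint(1,2,W):
RYRRRRR
RRWYYRR
RRRYYRY
RRRRRRY
RRRRRRY
RRRRRRR
RRRRRRR
RRRRRRR
After op 2 fill(0,6,W) [47 cells changed]:
WYWWWWW
WWWYYWW
WWWYYWY
WWWWWWY
WWWWWWY
WWWWWWW
WWWWWWW
WWWWWWW
After op 3 paint(4,5,R):
WYWWWWW
WWWYYWW
WWWYYWY
WWWWWWY
WWWWWRY
WWWWWWW
WWWWWWW
WWWWWWW
After op 4 paint(7,6,W):
WYWWWWW
WWWYYWW
WWWYYWY
WWWWWWY
WWWWWRY
WWWWWWW
WWWWWWW
WWWWWWW
After op 5 fill(7,0,G) [47 cells changed]:
GYGGGGG
GGGYYGG
GGGYYGY
GGGGGGY
GGGGGRY
GGGGGGG
GGGGGGG
GGGGGGG

Answer: GYGGGGG
GGGYYGG
GGGYYGY
GGGGGGY
GGGGGRY
GGGGGGG
GGGGGGG
GGGGGGG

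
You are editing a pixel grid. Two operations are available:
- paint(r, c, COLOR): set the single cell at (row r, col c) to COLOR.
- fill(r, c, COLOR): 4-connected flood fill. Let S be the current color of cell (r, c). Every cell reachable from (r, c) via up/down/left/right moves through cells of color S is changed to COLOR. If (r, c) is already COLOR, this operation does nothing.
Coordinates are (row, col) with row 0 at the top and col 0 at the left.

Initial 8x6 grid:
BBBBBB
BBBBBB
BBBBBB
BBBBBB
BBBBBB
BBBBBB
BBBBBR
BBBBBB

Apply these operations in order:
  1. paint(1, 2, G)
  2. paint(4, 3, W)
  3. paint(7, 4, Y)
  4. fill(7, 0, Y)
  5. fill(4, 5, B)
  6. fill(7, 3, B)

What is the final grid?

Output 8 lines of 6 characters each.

Answer: BBBBBB
BBGBBB
BBBBBB
BBBBBB
BBBWBB
BBBBBB
BBBBBR
BBBBBB

Derivation:
After op 1 paint(1,2,G):
BBBBBB
BBGBBB
BBBBBB
BBBBBB
BBBBBB
BBBBBB
BBBBBR
BBBBBB
After op 2 paint(4,3,W):
BBBBBB
BBGBBB
BBBBBB
BBBBBB
BBBWBB
BBBBBB
BBBBBR
BBBBBB
After op 3 paint(7,4,Y):
BBBBBB
BBGBBB
BBBBBB
BBBBBB
BBBWBB
BBBBBB
BBBBBR
BBBBYB
After op 4 fill(7,0,Y) [43 cells changed]:
YYYYYY
YYGYYY
YYYYYY
YYYYYY
YYYWYY
YYYYYY
YYYYYR
YYYYYB
After op 5 fill(4,5,B) [44 cells changed]:
BBBBBB
BBGBBB
BBBBBB
BBBBBB
BBBWBB
BBBBBB
BBBBBR
BBBBBB
After op 6 fill(7,3,B) [0 cells changed]:
BBBBBB
BBGBBB
BBBBBB
BBBBBB
BBBWBB
BBBBBB
BBBBBR
BBBBBB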